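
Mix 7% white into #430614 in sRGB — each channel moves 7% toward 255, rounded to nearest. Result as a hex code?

#501724

#430614 is rgb(67, 6, 20).
Per channel, c → c + 0.07(255 − c):
  R: 67 + 0.07×(255−67) = 67 + 13.16 = 80.16 → 80
  G: 6 + 17.43 = 23.43 → 23
  B: 20 + 16.45 = 36.45 → 36
rgb(80, 23, 36) = #501724.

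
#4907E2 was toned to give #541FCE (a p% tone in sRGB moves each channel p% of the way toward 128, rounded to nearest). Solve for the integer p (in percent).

#4907E2 is rgb(73, 7, 226); #541FCE is rgb(84, 31, 206).
On the G channel (widest range): 31 ≈ 7 + (p/100)(128 − 7), so p ≈ 100×(31 − 7)/(128 − 7) = 2400/121 = 19.83.
p = 20 reproduces all three channels after rounding.

20%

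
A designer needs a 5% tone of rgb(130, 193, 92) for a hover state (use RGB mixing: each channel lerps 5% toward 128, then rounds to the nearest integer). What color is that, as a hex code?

#82be5e

A 5% tone moves each channel 5% toward 128:
  R: 130 − 0.1 = 129.9 → 130
  G: 193 − 3.25 = 189.75 → 190
  B: 92 + 0.05×(128−92) = 92 + 1.8 = 93.8 → 94
rgb(130, 190, 94) = #82be5e.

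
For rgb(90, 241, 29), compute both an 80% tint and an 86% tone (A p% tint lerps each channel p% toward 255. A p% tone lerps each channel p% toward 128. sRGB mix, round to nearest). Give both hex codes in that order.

80% tint:
  R: 90 + 0.8×(255−90) = 90 + 132 = 222 → 222
  G: 241 + 0.8×(255−241) = 241 + 11.2 = 252.2 → 252
  B: 29 + 180.8 = 209.8 → 210
  → #defcd2
86% tone:
  R: 90 + 0.86×(128−90) = 90 + 32.68 = 122.68 → 123
  G: 241 + 0.86×(128−241) = 241 − 97.18 = 143.82 → 144
  B: 29 + 85.14 = 114.14 → 114
  → #7b9072

#defcd2, #7b9072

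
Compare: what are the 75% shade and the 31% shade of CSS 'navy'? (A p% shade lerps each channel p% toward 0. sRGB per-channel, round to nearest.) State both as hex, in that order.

#000020, #000058

CSS navy is rgb(0, 0, 128).
75% shade:
  R: 0 + 0.75×(0−0) = 0 + 0 = 0 → 0
  G: 0 + 0.75×(0−0) = 0 + 0 = 0 → 0
  B: 128 − 96 = 32 → 32
  → #000020
31% shade:
  R: 0 + 0.31×(0−0) = 0 + 0 = 0 → 0
  G: 0 + 0 = 0 → 0
  B: 128 − 39.68 = 88.32 → 88
  → #000058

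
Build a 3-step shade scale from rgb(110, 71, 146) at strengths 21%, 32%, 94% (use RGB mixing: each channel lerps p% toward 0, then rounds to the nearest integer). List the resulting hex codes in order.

21%: (110 − 23.1 = 86.9→87, 71 − 14.91 = 56.09→56, 146 − 30.66 = 115.34→115) → #573873
32%: (110 − 35.2 = 74.8→75, 71 − 22.72 = 48.28→48, 146 − 46.72 = 99.28→99) → #4b3063
94%: (110 − 103.4 = 6.6→7, 71 − 66.74 = 4.26→4, 146 − 137.24 = 8.76→9) → #070409

#573873, #4b3063, #070409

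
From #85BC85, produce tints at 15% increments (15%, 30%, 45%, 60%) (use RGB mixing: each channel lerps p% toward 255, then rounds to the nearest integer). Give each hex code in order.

#97C697, #AAD0AA, #BCDABC, #CEE4CE

#85BC85 is rgb(133, 188, 133).
15%: (133 + 18.3 = 151.3→151, 188 + 10.05 = 198.05→198, 133 + 18.3 = 151.3→151) → #97C697
30%: (133 + 36.6 = 169.6→170, 188 + 20.1 = 208.1→208, 133 + 36.6 = 169.6→170) → #AAD0AA
45%: (133 + 54.9 = 187.9→188, 188 + 30.15 = 218.15→218, 133 + 54.9 = 187.9→188) → #BCDABC
60%: (133 + 73.2 = 206.2→206, 188 + 40.2 = 228.2→228, 133 + 73.2 = 206.2→206) → #CEE4CE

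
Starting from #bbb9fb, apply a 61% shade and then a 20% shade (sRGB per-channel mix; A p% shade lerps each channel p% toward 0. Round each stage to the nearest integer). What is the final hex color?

#3a3a4e

#bbb9fb is rgb(187, 185, 251).
Lerp each channel 61% toward 0:
  R: 187 + 0.61×(0−187) = 187 − 114.07 = 72.93 → 73
  G: 185 + 0.61×(0−185) = 185 − 112.85 = 72.15 → 72
  B: 251 + 0.61×(0−251) = 251 − 153.11 = 97.89 → 98
After the shade: rgb(73, 72, 98) = #494862.
Lerp each channel 20% toward 0:
  R: 73 − 14.6 = 58.4 → 58
  G: 72 − 14.4 = 57.6 → 58
  B: 98 + 0.2×(0−98) = 98 − 19.6 = 78.4 → 78
rgb(58, 58, 78) = #3a3a4e.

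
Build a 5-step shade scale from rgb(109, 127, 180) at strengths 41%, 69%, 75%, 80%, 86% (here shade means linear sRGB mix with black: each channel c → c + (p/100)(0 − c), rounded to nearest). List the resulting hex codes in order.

#404B6A, #222738, #1B202D, #161924, #0F1219

41%: (109 − 44.69 = 64.31→64, 127 − 52.07 = 74.93→75, 180 − 73.8 = 106.2→106) → #404B6A
69%: (109 − 75.21 = 33.79→34, 127 − 87.63 = 39.37→39, 180 − 124.2 = 55.8→56) → #222738
75%: (109 − 81.75 = 27.25→27, 127 − 95.25 = 31.75→32, 180 − 135 = 45→45) → #1B202D
80%: (109 − 87.2 = 21.8→22, 127 − 101.6 = 25.4→25, 180 − 144 = 36→36) → #161924
86%: (109 − 93.74 = 15.26→15, 127 − 109.22 = 17.78→18, 180 − 154.8 = 25.2→25) → #0F1219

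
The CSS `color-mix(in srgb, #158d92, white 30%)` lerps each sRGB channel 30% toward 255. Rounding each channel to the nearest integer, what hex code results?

#5bafb3

#158d92 is rgb(21, 141, 146).
A 30% tint moves each channel 30% toward 255:
  R: 21 + 0.3×(255−21) = 21 + 70.2 = 91.2 → 91
  G: 141 + 34.2 = 175.2 → 175
  B: 146 + 0.3×(255−146) = 146 + 32.7 = 178.7 → 179
rgb(91, 175, 179) = #5bafb3.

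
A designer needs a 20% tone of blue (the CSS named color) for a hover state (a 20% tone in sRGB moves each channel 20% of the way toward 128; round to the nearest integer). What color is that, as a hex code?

#1a1ae6

CSS blue is rgb(0, 0, 255).
Per channel, c → c + 0.2(128 − c):
  R: 0 + 25.6 = 25.6 → 26
  G: 0 + 0.2×(128−0) = 0 + 25.6 = 25.6 → 26
  B: 255 − 25.4 = 229.6 → 230
rgb(26, 26, 230) = #1a1ae6.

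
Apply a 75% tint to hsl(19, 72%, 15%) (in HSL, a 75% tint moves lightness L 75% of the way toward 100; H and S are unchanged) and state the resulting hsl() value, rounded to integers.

L moves 75% from 15 toward 100: 15 + 63.75 = 78.75 → 79.
H and S are unchanged.

hsl(19, 72%, 79%)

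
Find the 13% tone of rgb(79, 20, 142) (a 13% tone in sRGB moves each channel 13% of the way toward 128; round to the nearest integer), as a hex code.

Per channel, c → c + 0.13(128 − c):
  R: 79 + 0.13×(128−79) = 79 + 6.37 = 85.37 → 85
  G: 20 + 0.13×(128−20) = 20 + 14.04 = 34.04 → 34
  B: 142 + 0.13×(128−142) = 142 − 1.82 = 140.18 → 140
rgb(85, 34, 140) = #55228c.

#55228c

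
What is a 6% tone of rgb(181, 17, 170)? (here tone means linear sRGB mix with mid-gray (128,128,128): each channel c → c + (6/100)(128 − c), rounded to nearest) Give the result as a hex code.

Lerp each channel 6% toward 128:
  R: 181 − 3.18 = 177.82 → 178
  G: 17 + 0.06×(128−17) = 17 + 6.66 = 23.66 → 24
  B: 170 + 0.06×(128−170) = 170 − 2.52 = 167.48 → 167
rgb(178, 24, 167) = #B218A7.

#B218A7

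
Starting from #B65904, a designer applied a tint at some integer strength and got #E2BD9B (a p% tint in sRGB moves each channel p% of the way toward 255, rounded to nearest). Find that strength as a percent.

60%

#B65904 is rgb(182, 89, 4); #E2BD9B is rgb(226, 189, 155).
On the B channel (widest range): 155 ≈ 4 + (p/100)(255 − 4), so p ≈ 100×(155 − 4)/(255 − 4) = 15100/251 = 60.16.
p = 60 reproduces all three channels after rounding.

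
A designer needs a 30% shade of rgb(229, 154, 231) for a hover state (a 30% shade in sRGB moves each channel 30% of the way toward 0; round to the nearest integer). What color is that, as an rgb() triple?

rgb(160, 108, 162)

A 30% shade moves each channel 30% toward 0:
  R: 229 + 0.3×(0−229) = 229 − 68.7 = 160.3 → 160
  G: 154 − 46.2 = 107.8 → 108
  B: 231 − 69.3 = 161.7 → 162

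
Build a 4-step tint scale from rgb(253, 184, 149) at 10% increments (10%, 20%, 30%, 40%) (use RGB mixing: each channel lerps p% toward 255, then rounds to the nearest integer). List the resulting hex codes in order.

10%: (253→253, 184 + 7.1 = 191.1→191, 149 + 10.6 = 159.6→160) → #fdbfa0
20%: (253→253, 184 + 14.2 = 198.2→198, 149 + 21.2 = 170.2→170) → #fdc6aa
30%: (253 + 0.6 = 253.6→254, 184 + 21.3 = 205.3→205, 149 + 31.8 = 180.8→181) → #fecdb5
40%: (253 + 0.8 = 253.8→254, 184 + 28.4 = 212.4→212, 149 + 42.4 = 191.4→191) → #fed4bf

#fdbfa0, #fdc6aa, #fecdb5, #fed4bf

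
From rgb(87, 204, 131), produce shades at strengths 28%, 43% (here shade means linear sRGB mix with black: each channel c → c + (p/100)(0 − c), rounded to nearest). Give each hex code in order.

28%: (87 − 24.36 = 62.64→63, 204 − 57.12 = 146.88→147, 131 − 36.68 = 94.32→94) → #3F935E
43%: (87 − 37.41 = 49.59→50, 204 − 87.72 = 116.28→116, 131 − 56.33 = 74.67→75) → #32744B

#3F935E, #32744B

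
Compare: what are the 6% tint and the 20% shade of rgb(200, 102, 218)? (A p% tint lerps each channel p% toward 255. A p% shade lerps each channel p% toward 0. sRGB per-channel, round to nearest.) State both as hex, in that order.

#CB6FDC, #A052AE

6% tint:
  R: 200 + 3.3 = 203.3 → 203
  G: 102 + 0.06×(255−102) = 102 + 9.18 = 111.18 → 111
  B: 218 + 0.06×(255−218) = 218 + 2.22 = 220.22 → 220
  → #CB6FDC
20% shade:
  R: 200 − 40 = 160 → 160
  G: 102 − 20.4 = 81.6 → 82
  B: 218 − 43.6 = 174.4 → 174
  → #A052AE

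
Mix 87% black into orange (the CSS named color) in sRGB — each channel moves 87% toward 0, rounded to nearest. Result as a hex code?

CSS orange is rgb(255, 165, 0).
Lerp each channel 87% toward 0:
  R: 255 − 221.85 = 33.15 → 33
  G: 165 + 0.87×(0−165) = 165 − 143.55 = 21.45 → 21
  B: 0 + 0 = 0 → 0
rgb(33, 21, 0) = #211500.

#211500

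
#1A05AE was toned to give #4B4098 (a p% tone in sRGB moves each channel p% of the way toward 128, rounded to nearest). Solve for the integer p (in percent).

48%

#1A05AE is rgb(26, 5, 174); #4B4098 is rgb(75, 64, 152).
On the G channel (widest range): 64 ≈ 5 + (p/100)(128 − 5), so p ≈ 100×(64 − 5)/(128 − 5) = 5900/123 = 47.97.
p = 48 reproduces all three channels after rounding.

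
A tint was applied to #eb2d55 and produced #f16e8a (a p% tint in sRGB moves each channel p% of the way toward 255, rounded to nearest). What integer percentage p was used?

31%

#eb2d55 is rgb(235, 45, 85); #f16e8a is rgb(241, 110, 138).
On the G channel (widest range): 110 ≈ 45 + (p/100)(255 − 45), so p ≈ 100×(110 − 45)/(255 − 45) = 6500/210 = 30.95.
p = 31 reproduces all three channels after rounding.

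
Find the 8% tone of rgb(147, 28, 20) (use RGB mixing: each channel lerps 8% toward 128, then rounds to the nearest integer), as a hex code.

Lerp each channel 8% toward 128:
  R: 147 − 1.52 = 145.48 → 145
  G: 28 + 8 = 36 → 36
  B: 20 + 0.08×(128−20) = 20 + 8.64 = 28.64 → 29
rgb(145, 36, 29) = #91241D.

#91241D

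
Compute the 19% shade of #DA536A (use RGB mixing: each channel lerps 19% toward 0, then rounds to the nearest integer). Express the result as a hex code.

#DA536A is rgb(218, 83, 106).
Per channel, c → c + 0.19(0 − c):
  R: 218 − 41.42 = 176.58 → 177
  G: 83 − 15.77 = 67.23 → 67
  B: 106 − 20.14 = 85.86 → 86
rgb(177, 67, 86) = #B14356.

#B14356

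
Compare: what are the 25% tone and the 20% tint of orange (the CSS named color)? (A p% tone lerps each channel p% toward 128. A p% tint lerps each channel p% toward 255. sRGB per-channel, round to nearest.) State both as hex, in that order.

CSS orange is rgb(255, 165, 0).
25% tone:
  R: 255 + 0.25×(128−255) = 255 − 31.75 = 223.25 → 223
  G: 165 + 0.25×(128−165) = 165 − 9.25 = 155.75 → 156
  B: 0 + 32 = 32 → 32
  → #DF9C20
20% tint:
  R: 255 + 0.2×(255−255) = 255 + 0 = 255 → 255
  G: 165 + 18 = 183 → 183
  B: 0 + 51 = 51 → 51
  → #FFB733

#DF9C20, #FFB733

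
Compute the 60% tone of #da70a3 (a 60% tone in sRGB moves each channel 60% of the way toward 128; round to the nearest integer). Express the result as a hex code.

#a47a8e

#da70a3 is rgb(218, 112, 163).
A 60% tone moves each channel 60% toward 128:
  R: 218 − 54 = 164 → 164
  G: 112 + 9.6 = 121.6 → 122
  B: 163 + 0.6×(128−163) = 163 − 21 = 142 → 142
rgb(164, 122, 142) = #a47a8e.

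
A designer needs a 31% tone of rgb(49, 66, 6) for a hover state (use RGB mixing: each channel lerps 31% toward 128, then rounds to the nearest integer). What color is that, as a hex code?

#49552c

A 31% tone moves each channel 31% toward 128:
  R: 49 + 24.49 = 73.49 → 73
  G: 66 + 19.22 = 85.22 → 85
  B: 6 + 0.31×(128−6) = 6 + 37.82 = 43.82 → 44
rgb(73, 85, 44) = #49552c.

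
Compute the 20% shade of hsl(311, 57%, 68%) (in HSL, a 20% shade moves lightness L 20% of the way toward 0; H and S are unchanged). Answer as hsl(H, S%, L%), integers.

L moves 20% from 68 toward 0: 68 − 13.6 = 54.4 → 54.
H and S are unchanged.

hsl(311, 57%, 54%)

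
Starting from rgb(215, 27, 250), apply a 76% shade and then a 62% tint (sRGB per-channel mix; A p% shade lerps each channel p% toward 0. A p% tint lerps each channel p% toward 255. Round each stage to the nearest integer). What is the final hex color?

Lerp each channel 76% toward 0:
  R: 215 − 163.4 = 51.6 → 52
  G: 27 + 0.76×(0−27) = 27 − 20.52 = 6.48 → 6
  B: 250 + 0.76×(0−250) = 250 − 190 = 60 → 60
After the shade: rgb(52, 6, 60) = #34063C.
Lerp each channel 62% toward 255:
  R: 52 + 0.62×(255−52) = 52 + 125.86 = 177.86 → 178
  G: 6 + 0.62×(255−6) = 6 + 154.38 = 160.38 → 160
  B: 60 + 120.9 = 180.9 → 181
rgb(178, 160, 181) = #B2A0B5.

#B2A0B5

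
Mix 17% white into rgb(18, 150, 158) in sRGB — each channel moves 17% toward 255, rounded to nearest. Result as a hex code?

Lerp each channel 17% toward 255:
  R: 18 + 40.29 = 58.29 → 58
  G: 150 + 17.85 = 167.85 → 168
  B: 158 + 0.17×(255−158) = 158 + 16.49 = 174.49 → 174
rgb(58, 168, 174) = #3AA8AE.

#3AA8AE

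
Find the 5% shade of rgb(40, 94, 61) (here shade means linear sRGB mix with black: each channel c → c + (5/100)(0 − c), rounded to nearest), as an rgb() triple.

rgb(38, 89, 58)

Per channel, c → c + 0.05(0 − c):
  R: 40 − 2 = 38 → 38
  G: 94 + 0.05×(0−94) = 94 − 4.7 = 89.3 → 89
  B: 61 − 3.05 = 57.95 → 58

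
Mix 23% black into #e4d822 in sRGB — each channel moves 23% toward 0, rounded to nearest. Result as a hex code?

#b0a61a

#e4d822 is rgb(228, 216, 34).
Per channel, c → c + 0.23(0 − c):
  R: 228 − 52.44 = 175.56 → 176
  G: 216 − 49.68 = 166.32 → 166
  B: 34 − 7.82 = 26.18 → 26
rgb(176, 166, 26) = #b0a61a.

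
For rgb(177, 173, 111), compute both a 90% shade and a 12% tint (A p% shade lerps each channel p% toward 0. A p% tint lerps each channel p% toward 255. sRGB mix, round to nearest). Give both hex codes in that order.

#12110b, #bab780

90% shade:
  R: 177 − 159.3 = 17.7 → 18
  G: 173 + 0.9×(0−173) = 173 − 155.7 = 17.3 → 17
  B: 111 + 0.9×(0−111) = 111 − 99.9 = 11.1 → 11
  → #12110b
12% tint:
  R: 177 + 9.36 = 186.36 → 186
  G: 173 + 9.84 = 182.84 → 183
  B: 111 + 0.12×(255−111) = 111 + 17.28 = 128.28 → 128
  → #bab780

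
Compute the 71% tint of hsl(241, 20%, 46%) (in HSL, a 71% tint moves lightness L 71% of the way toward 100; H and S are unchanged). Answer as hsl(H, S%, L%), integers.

hsl(241, 20%, 84%)

L moves 71% from 46 toward 100: 46 + 38.34 = 84.34 → 84.
H and S are unchanged.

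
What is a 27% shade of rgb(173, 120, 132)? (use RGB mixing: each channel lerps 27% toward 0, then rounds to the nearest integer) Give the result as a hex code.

Lerp each channel 27% toward 0:
  R: 173 + 0.27×(0−173) = 173 − 46.71 = 126.29 → 126
  G: 120 + 0.27×(0−120) = 120 − 32.4 = 87.6 → 88
  B: 132 − 35.64 = 96.36 → 96
rgb(126, 88, 96) = #7E5860.

#7E5860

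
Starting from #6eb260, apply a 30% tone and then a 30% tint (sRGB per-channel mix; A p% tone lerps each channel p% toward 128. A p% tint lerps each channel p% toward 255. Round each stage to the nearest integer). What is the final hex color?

#9dbf97

#6eb260 is rgb(110, 178, 96).
A 30% tone moves each channel 30% toward 128:
  R: 110 + 5.4 = 115.4 → 115
  G: 178 − 15 = 163 → 163
  B: 96 + 0.3×(128−96) = 96 + 9.6 = 105.6 → 106
After the tone: rgb(115, 163, 106) = #73a36a.
A 30% tint moves each channel 30% toward 255:
  R: 115 + 0.3×(255−115) = 115 + 42 = 157 → 157
  G: 163 + 27.6 = 190.6 → 191
  B: 106 + 44.7 = 150.7 → 151
rgb(157, 191, 151) = #9dbf97.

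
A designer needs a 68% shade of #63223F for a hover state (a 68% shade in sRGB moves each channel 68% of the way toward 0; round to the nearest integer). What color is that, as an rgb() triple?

#63223F is rgb(99, 34, 63).
Per channel, c → c + 0.68(0 − c):
  R: 99 + 0.68×(0−99) = 99 − 67.32 = 31.68 → 32
  G: 34 − 23.12 = 10.88 → 11
  B: 63 + 0.68×(0−63) = 63 − 42.84 = 20.16 → 20

rgb(32, 11, 20)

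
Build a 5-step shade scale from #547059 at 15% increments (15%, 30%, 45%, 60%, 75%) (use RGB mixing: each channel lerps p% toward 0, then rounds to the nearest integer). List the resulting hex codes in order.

#547059 is rgb(84, 112, 89).
15%: (84 − 12.6 = 71.4→71, 112 − 16.8 = 95.2→95, 89 − 13.35 = 75.65→76) → #475F4C
30%: (84 − 25.2 = 58.8→59, 112 − 33.6 = 78.4→78, 89 − 26.7 = 62.3→62) → #3B4E3E
45%: (84 − 37.8 = 46.2→46, 112 − 50.4 = 61.6→62, 89 − 40.05 = 48.95→49) → #2E3E31
60%: (84 − 50.4 = 33.6→34, 112 − 67.2 = 44.8→45, 89 − 53.4 = 35.6→36) → #222D24
75%: (84 − 63 = 21→21, 112 − 84 = 28→28, 89 − 66.75 = 22.25→22) → #151C16

#475F4C, #3B4E3E, #2E3E31, #222D24, #151C16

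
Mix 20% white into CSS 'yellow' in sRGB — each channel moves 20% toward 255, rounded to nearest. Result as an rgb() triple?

rgb(255, 255, 51)

CSS yellow is rgb(255, 255, 0).
A 20% tint moves each channel 20% toward 255:
  R: 255 + 0.2×(255−255) = 255 + 0 = 255 → 255
  G: 255 + 0.2×(255−255) = 255 + 0 = 255 → 255
  B: 0 + 0.2×(255−0) = 0 + 51 = 51 → 51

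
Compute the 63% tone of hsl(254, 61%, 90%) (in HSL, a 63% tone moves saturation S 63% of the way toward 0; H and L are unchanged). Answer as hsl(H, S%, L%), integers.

hsl(254, 23%, 90%)

S moves 63% from 61 toward 0: 61 − 38.43 = 22.57 → 23.
H and L are unchanged.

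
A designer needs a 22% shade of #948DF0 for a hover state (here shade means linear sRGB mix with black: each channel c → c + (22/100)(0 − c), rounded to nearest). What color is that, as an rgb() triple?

rgb(115, 110, 187)

#948DF0 is rgb(148, 141, 240).
Lerp each channel 22% toward 0:
  R: 148 − 32.56 = 115.44 → 115
  G: 141 + 0.22×(0−141) = 141 − 31.02 = 109.98 → 110
  B: 240 + 0.22×(0−240) = 240 − 52.8 = 187.2 → 187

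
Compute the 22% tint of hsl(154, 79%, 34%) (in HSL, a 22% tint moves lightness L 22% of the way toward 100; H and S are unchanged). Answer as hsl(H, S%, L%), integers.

hsl(154, 79%, 49%)

L moves 22% from 34 toward 100: 34 + 14.52 = 48.52 → 49.
H and S are unchanged.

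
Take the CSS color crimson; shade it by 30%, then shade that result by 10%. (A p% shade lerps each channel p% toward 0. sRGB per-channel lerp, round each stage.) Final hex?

CSS crimson is rgb(220, 20, 60).
Per channel, c → c + 0.3(0 − c):
  R: 220 − 66 = 154 → 154
  G: 20 + 0.3×(0−20) = 20 − 6 = 14 → 14
  B: 60 − 18 = 42 → 42
After the shade: rgb(154, 14, 42) = #9A0E2A.
Per channel, c → c + 0.1(0 − c):
  R: 154 + 0.1×(0−154) = 154 − 15.4 = 138.6 → 139
  G: 14 + 0.1×(0−14) = 14 − 1.4 = 12.6 → 13
  B: 42 + 0.1×(0−42) = 42 − 4.2 = 37.8 → 38
rgb(139, 13, 38) = #8B0D26.

#8B0D26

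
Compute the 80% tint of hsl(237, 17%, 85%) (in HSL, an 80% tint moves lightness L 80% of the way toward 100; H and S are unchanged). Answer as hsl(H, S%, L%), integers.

L moves 80% from 85 toward 100: 85 + 12 = 97 → 97.
H and S are unchanged.

hsl(237, 17%, 97%)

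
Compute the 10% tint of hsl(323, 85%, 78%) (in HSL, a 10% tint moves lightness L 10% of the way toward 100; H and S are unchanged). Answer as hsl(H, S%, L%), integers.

hsl(323, 85%, 80%)

L moves 10% from 78 toward 100: 78 + 2.2 = 80.2 → 80.
H and S are unchanged.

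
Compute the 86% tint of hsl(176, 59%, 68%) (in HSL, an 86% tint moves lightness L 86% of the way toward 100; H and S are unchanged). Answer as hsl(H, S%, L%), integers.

L moves 86% from 68 toward 100: 68 + 27.52 = 95.52 → 96.
H and S are unchanged.

hsl(176, 59%, 96%)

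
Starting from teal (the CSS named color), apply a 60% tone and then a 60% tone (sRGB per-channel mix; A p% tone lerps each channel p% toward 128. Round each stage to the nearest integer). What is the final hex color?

#6c8080

CSS teal is rgb(0, 128, 128).
Per channel, c → c + 0.6(128 − c):
  R: 0 + 76.8 = 76.8 → 77
  G: 128 + 0 = 128 → 128
  B: 128 + 0.6×(128−128) = 128 + 0 = 128 → 128
After the tone: rgb(77, 128, 128) = #4d8080.
Lerp each channel 60% toward 128:
  R: 77 + 0.6×(128−77) = 77 + 30.6 = 107.6 → 108
  G: 128 + 0.6×(128−128) = 128 + 0 = 128 → 128
  B: 128 + 0.6×(128−128) = 128 + 0 = 128 → 128
rgb(108, 128, 128) = #6c8080.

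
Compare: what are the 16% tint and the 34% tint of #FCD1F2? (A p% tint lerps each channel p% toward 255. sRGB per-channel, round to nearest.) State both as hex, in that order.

#FCD8F4, #FDE1F6

#FCD1F2 is rgb(252, 209, 242).
16% tint:
  R: 252 + 0.16×(255−252) = 252 + 0.48 = 252.48 → 252
  G: 209 + 0.16×(255−209) = 209 + 7.36 = 216.36 → 216
  B: 242 + 2.08 = 244.08 → 244
  → #FCD8F4
34% tint:
  R: 252 + 0.34×(255−252) = 252 + 1.02 = 253.02 → 253
  G: 209 + 15.64 = 224.64 → 225
  B: 242 + 4.42 = 246.42 → 246
  → #FDE1F6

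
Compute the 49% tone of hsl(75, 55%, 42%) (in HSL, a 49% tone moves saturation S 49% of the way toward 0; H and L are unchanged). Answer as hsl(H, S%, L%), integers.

hsl(75, 28%, 42%)

S moves 49% from 55 toward 0: 55 − 26.95 = 28.05 → 28.
H and L are unchanged.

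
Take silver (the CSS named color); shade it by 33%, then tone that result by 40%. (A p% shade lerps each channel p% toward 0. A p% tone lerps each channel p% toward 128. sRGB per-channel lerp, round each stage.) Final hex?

#818181

CSS silver is rgb(192, 192, 192).
Lerp each channel 33% toward 0:
  R: 192 + 0.33×(0−192) = 192 − 63.36 = 128.64 → 129
  G: 192 + 0.33×(0−192) = 192 − 63.36 = 128.64 → 129
  B: 192 − 63.36 = 128.64 → 129
After the shade: rgb(129, 129, 129) = #818181.
A 40% tone moves each channel 40% toward 128:
  R: 129 + 0.4×(128−129) = 129 − 0.4 = 128.6 → 129
  G: 129 + 0.4×(128−129) = 129 − 0.4 = 128.6 → 129
  B: 129 + 0.4×(128−129) = 129 − 0.4 = 128.6 → 129
rgb(129, 129, 129) = #818181.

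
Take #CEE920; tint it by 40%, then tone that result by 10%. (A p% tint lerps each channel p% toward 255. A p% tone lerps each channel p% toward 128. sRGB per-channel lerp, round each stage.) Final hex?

#CEE920 is rgb(206, 233, 32).
Lerp each channel 40% toward 255:
  R: 206 + 0.4×(255−206) = 206 + 19.6 = 225.6 → 226
  G: 233 + 0.4×(255−233) = 233 + 8.8 = 241.8 → 242
  B: 32 + 0.4×(255−32) = 32 + 89.2 = 121.2 → 121
After the tint: rgb(226, 242, 121) = #E2F279.
Lerp each channel 10% toward 128:
  R: 226 + 0.1×(128−226) = 226 − 9.8 = 216.2 → 216
  G: 242 − 11.4 = 230.6 → 231
  B: 121 + 0.1×(128−121) = 121 + 0.7 = 121.7 → 122
rgb(216, 231, 122) = #D8E77A.

#D8E77A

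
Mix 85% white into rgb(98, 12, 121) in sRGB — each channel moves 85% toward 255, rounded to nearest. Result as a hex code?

Per channel, c → c + 0.85(255 − c):
  R: 98 + 0.85×(255−98) = 98 + 133.45 = 231.45 → 231
  G: 12 + 0.85×(255−12) = 12 + 206.55 = 218.55 → 219
  B: 121 + 0.85×(255−121) = 121 + 113.9 = 234.9 → 235
rgb(231, 219, 235) = #e7dbeb.

#e7dbeb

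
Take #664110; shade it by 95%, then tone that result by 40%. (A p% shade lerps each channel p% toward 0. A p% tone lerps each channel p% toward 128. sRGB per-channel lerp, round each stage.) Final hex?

#363534

#664110 is rgb(102, 65, 16).
A 95% shade moves each channel 95% toward 0:
  R: 102 − 96.9 = 5.1 → 5
  G: 65 + 0.95×(0−65) = 65 − 61.75 = 3.25 → 3
  B: 16 + 0.95×(0−16) = 16 − 15.2 = 0.8 → 1
After the shade: rgb(5, 3, 1) = #050301.
Lerp each channel 40% toward 128:
  R: 5 + 0.4×(128−5) = 5 + 49.2 = 54.2 → 54
  G: 3 + 0.4×(128−3) = 3 + 50 = 53 → 53
  B: 1 + 0.4×(128−1) = 1 + 50.8 = 51.8 → 52
rgb(54, 53, 52) = #363534.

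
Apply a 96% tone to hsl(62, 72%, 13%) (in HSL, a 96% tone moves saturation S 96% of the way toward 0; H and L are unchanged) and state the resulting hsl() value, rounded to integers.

S moves 96% from 72 toward 0: 72 − 69.12 = 2.88 → 3.
H and L are unchanged.

hsl(62, 3%, 13%)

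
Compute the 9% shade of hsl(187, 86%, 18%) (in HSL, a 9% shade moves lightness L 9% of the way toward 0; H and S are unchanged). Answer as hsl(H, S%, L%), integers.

L moves 9% from 18 toward 0: 18 − 1.62 = 16.38 → 16.
H and S are unchanged.

hsl(187, 86%, 16%)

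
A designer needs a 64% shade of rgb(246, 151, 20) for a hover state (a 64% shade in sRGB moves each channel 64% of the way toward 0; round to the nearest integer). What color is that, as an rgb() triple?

rgb(89, 54, 7)

Per channel, c → c + 0.64(0 − c):
  R: 246 + 0.64×(0−246) = 246 − 157.44 = 88.56 → 89
  G: 151 − 96.64 = 54.36 → 54
  B: 20 − 12.8 = 7.2 → 7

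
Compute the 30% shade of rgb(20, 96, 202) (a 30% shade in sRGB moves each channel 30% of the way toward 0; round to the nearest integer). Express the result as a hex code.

Lerp each channel 30% toward 0:
  R: 20 + 0.3×(0−20) = 20 − 6 = 14 → 14
  G: 96 − 28.8 = 67.2 → 67
  B: 202 + 0.3×(0−202) = 202 − 60.6 = 141.4 → 141
rgb(14, 67, 141) = #0E438D.

#0E438D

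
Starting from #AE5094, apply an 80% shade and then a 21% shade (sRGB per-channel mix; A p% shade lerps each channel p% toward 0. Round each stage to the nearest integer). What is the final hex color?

#AE5094 is rgb(174, 80, 148).
Per channel, c → c + 0.8(0 − c):
  R: 174 − 139.2 = 34.8 → 35
  G: 80 + 0.8×(0−80) = 80 − 64 = 16 → 16
  B: 148 + 0.8×(0−148) = 148 − 118.4 = 29.6 → 30
After the shade: rgb(35, 16, 30) = #23101E.
A 21% shade moves each channel 21% toward 0:
  R: 35 − 7.35 = 27.65 → 28
  G: 16 + 0.21×(0−16) = 16 − 3.36 = 12.64 → 13
  B: 30 − 6.3 = 23.7 → 24
rgb(28, 13, 24) = #1C0D18.

#1C0D18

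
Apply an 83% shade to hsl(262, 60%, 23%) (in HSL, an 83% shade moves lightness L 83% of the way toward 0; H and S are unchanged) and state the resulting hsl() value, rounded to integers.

L moves 83% from 23 toward 0: 23 − 19.09 = 3.91 → 4.
H and S are unchanged.

hsl(262, 60%, 4%)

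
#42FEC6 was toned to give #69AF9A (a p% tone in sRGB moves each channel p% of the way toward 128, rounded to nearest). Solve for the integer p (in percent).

63%

#42FEC6 is rgb(66, 254, 198); #69AF9A is rgb(105, 175, 154).
On the G channel (widest range): 175 ≈ 254 + (p/100)(128 − 254), so p ≈ 100×(175 − 254)/(128 − 254) = -7900/-126 = 62.70.
p = 63 reproduces all three channels after rounding.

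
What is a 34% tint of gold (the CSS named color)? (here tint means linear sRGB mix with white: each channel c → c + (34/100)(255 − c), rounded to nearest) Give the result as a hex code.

#ffe557

CSS gold is rgb(255, 215, 0).
Lerp each channel 34% toward 255:
  R: 255 + 0 = 255 → 255
  G: 215 + 0.34×(255−215) = 215 + 13.6 = 228.6 → 229
  B: 0 + 86.7 = 86.7 → 87
rgb(255, 229, 87) = #ffe557.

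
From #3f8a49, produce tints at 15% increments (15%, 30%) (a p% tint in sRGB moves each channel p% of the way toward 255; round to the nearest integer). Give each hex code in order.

#3f8a49 is rgb(63, 138, 73).
15%: (63 + 28.8 = 91.8→92, 138 + 17.55 = 155.55→156, 73 + 27.3 = 100.3→100) → #5c9c64
30%: (63 + 57.6 = 120.6→121, 138 + 35.1 = 173.1→173, 73 + 54.6 = 127.6→128) → #79ad80

#5c9c64, #79ad80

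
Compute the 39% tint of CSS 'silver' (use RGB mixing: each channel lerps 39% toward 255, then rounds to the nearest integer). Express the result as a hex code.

CSS silver is rgb(192, 192, 192).
Per channel, c → c + 0.39(255 − c):
  R: 192 + 24.57 = 216.57 → 217
  G: 192 + 24.57 = 216.57 → 217
  B: 192 + 0.39×(255−192) = 192 + 24.57 = 216.57 → 217
rgb(217, 217, 217) = #D9D9D9.

#D9D9D9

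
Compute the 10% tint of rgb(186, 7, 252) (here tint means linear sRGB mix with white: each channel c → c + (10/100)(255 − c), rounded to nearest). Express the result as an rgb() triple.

rgb(193, 32, 252)

Per channel, c → c + 0.1(255 − c):
  R: 186 + 0.1×(255−186) = 186 + 6.9 = 192.9 → 193
  G: 7 + 24.8 = 31.8 → 32
  B: 252 + 0.1×(255−252) = 252 + 0.3 = 252.3 → 252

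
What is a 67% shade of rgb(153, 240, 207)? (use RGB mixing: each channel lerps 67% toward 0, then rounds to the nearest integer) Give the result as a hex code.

#324f44

Lerp each channel 67% toward 0:
  R: 153 + 0.67×(0−153) = 153 − 102.51 = 50.49 → 50
  G: 240 + 0.67×(0−240) = 240 − 160.8 = 79.2 → 79
  B: 207 + 0.67×(0−207) = 207 − 138.69 = 68.31 → 68
rgb(50, 79, 68) = #324f44.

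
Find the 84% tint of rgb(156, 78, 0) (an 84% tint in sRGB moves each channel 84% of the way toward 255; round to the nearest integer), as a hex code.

#efe3d6

Lerp each channel 84% toward 255:
  R: 156 + 0.84×(255−156) = 156 + 83.16 = 239.16 → 239
  G: 78 + 0.84×(255−78) = 78 + 148.68 = 226.68 → 227
  B: 0 + 0.84×(255−0) = 0 + 214.2 = 214.2 → 214
rgb(239, 227, 214) = #efe3d6.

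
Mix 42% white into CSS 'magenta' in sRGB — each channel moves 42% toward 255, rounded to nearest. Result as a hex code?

CSS magenta is rgb(255, 0, 255).
A 42% tint moves each channel 42% toward 255:
  R: 255 + 0 = 255 → 255
  G: 0 + 0.42×(255−0) = 0 + 107.1 = 107.1 → 107
  B: 255 + 0.42×(255−255) = 255 + 0 = 255 → 255
rgb(255, 107, 255) = #FF6BFF.

#FF6BFF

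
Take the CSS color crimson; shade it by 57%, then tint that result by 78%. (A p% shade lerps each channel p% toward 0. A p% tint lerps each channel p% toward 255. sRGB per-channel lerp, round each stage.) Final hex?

#DCC9CD

CSS crimson is rgb(220, 20, 60).
A 57% shade moves each channel 57% toward 0:
  R: 220 − 125.4 = 94.6 → 95
  G: 20 + 0.57×(0−20) = 20 − 11.4 = 8.6 → 9
  B: 60 − 34.2 = 25.8 → 26
After the shade: rgb(95, 9, 26) = #5F091A.
Lerp each channel 78% toward 255:
  R: 95 + 0.78×(255−95) = 95 + 124.8 = 219.8 → 220
  G: 9 + 0.78×(255−9) = 9 + 191.88 = 200.88 → 201
  B: 26 + 178.62 = 204.62 → 205
rgb(220, 201, 205) = #DCC9CD.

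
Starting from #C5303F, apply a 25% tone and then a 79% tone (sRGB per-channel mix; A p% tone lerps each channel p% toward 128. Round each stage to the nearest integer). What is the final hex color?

#8B7376

#C5303F is rgb(197, 48, 63).
Per channel, c → c + 0.25(128 − c):
  R: 197 − 17.25 = 179.75 → 180
  G: 48 + 0.25×(128−48) = 48 + 20 = 68 → 68
  B: 63 + 0.25×(128−63) = 63 + 16.25 = 79.25 → 79
After the tone: rgb(180, 68, 79) = #B4444F.
Per channel, c → c + 0.79(128 − c):
  R: 180 − 41.08 = 138.92 → 139
  G: 68 + 0.79×(128−68) = 68 + 47.4 = 115.4 → 115
  B: 79 + 0.79×(128−79) = 79 + 38.71 = 117.71 → 118
rgb(139, 115, 118) = #8B7376.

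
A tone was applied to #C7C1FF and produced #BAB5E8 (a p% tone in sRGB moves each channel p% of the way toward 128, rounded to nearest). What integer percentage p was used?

#C7C1FF is rgb(199, 193, 255); #BAB5E8 is rgb(186, 181, 232).
On the B channel (widest range): 232 ≈ 255 + (p/100)(128 − 255), so p ≈ 100×(232 − 255)/(128 − 255) = -2300/-127 = 18.11.
p = 18 reproduces all three channels after rounding.

18%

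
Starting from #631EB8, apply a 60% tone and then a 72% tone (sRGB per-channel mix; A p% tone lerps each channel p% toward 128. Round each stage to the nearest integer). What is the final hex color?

#7D7586

#631EB8 is rgb(99, 30, 184).
Lerp each channel 60% toward 128:
  R: 99 + 0.6×(128−99) = 99 + 17.4 = 116.4 → 116
  G: 30 + 58.8 = 88.8 → 89
  B: 184 + 0.6×(128−184) = 184 − 33.6 = 150.4 → 150
After the tone: rgb(116, 89, 150) = #745996.
Per channel, c → c + 0.72(128 − c):
  R: 116 + 0.72×(128−116) = 116 + 8.64 = 124.64 → 125
  G: 89 + 0.72×(128−89) = 89 + 28.08 = 117.08 → 117
  B: 150 − 15.84 = 134.16 → 134
rgb(125, 117, 134) = #7D7586.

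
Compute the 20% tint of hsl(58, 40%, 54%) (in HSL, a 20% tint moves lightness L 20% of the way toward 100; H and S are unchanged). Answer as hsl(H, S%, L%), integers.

L moves 20% from 54 toward 100: 54 + 9.2 = 63.2 → 63.
H and S are unchanged.

hsl(58, 40%, 63%)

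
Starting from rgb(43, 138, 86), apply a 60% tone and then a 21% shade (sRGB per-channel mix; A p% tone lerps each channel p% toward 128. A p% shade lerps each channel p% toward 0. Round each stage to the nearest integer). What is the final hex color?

#4A6858

Per channel, c → c + 0.6(128 − c):
  R: 43 + 0.6×(128−43) = 43 + 51 = 94 → 94
  G: 138 + 0.6×(128−138) = 138 − 6 = 132 → 132
  B: 86 + 25.2 = 111.2 → 111
After the tone: rgb(94, 132, 111) = #5E846F.
Lerp each channel 21% toward 0:
  R: 94 + 0.21×(0−94) = 94 − 19.74 = 74.26 → 74
  G: 132 + 0.21×(0−132) = 132 − 27.72 = 104.28 → 104
  B: 111 − 23.31 = 87.69 → 88
rgb(74, 104, 88) = #4A6858.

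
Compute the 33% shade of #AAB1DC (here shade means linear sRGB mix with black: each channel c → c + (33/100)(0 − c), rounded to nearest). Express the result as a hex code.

#AAB1DC is rgb(170, 177, 220).
Lerp each channel 33% toward 0:
  R: 170 − 56.1 = 113.9 → 114
  G: 177 + 0.33×(0−177) = 177 − 58.41 = 118.59 → 119
  B: 220 + 0.33×(0−220) = 220 − 72.6 = 147.4 → 147
rgb(114, 119, 147) = #727793.

#727793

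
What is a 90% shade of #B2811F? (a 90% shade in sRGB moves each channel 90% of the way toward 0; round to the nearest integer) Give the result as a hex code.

#B2811F is rgb(178, 129, 31).
Per channel, c → c + 0.9(0 − c):
  R: 178 + 0.9×(0−178) = 178 − 160.2 = 17.8 → 18
  G: 129 − 116.1 = 12.9 → 13
  B: 31 + 0.9×(0−31) = 31 − 27.9 = 3.1 → 3
rgb(18, 13, 3) = #120D03.

#120D03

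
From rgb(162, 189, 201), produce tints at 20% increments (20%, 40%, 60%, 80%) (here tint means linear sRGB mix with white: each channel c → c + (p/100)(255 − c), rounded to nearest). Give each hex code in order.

#b5cad4, #c7d7df, #dae5e9, #ecf2f4

20%: (162 + 18.6 = 180.6→181, 189 + 13.2 = 202.2→202, 201 + 10.8 = 211.8→212) → #b5cad4
40%: (162 + 37.2 = 199.2→199, 189 + 26.4 = 215.4→215, 201 + 21.6 = 222.6→223) → #c7d7df
60%: (162 + 55.8 = 217.8→218, 189 + 39.6 = 228.6→229, 201 + 32.4 = 233.4→233) → #dae5e9
80%: (162 + 74.4 = 236.4→236, 189 + 52.8 = 241.8→242, 201 + 43.2 = 244.2→244) → #ecf2f4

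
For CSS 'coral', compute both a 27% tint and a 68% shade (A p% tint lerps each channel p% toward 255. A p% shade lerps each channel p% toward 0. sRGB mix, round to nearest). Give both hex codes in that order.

#ffa27f, #52291a

CSS coral is rgb(255, 127, 80).
27% tint:
  R: 255 + 0.27×(255−255) = 255 + 0 = 255 → 255
  G: 127 + 34.56 = 161.56 → 162
  B: 80 + 47.25 = 127.25 → 127
  → #ffa27f
68% shade:
  R: 255 + 0.68×(0−255) = 255 − 173.4 = 81.6 → 82
  G: 127 − 86.36 = 40.64 → 41
  B: 80 + 0.68×(0−80) = 80 − 54.4 = 25.6 → 26
  → #52291a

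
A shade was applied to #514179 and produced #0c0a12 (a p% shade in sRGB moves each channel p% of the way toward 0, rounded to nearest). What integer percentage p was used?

85%

#514179 is rgb(81, 65, 121); #0c0a12 is rgb(12, 10, 18).
On the B channel (widest range): 18 ≈ 121 + (p/100)(0 − 121), so p ≈ 100×(18 − 121)/(0 − 121) = -10300/-121 = 85.12.
p = 85 reproduces all three channels after rounding.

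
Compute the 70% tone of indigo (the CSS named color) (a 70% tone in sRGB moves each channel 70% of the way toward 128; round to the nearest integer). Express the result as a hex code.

CSS indigo is rgb(75, 0, 130).
Lerp each channel 70% toward 128:
  R: 75 + 0.7×(128−75) = 75 + 37.1 = 112.1 → 112
  G: 0 + 0.7×(128−0) = 0 + 89.6 = 89.6 → 90
  B: 130 + 0.7×(128−130) = 130 − 1.4 = 128.6 → 129
rgb(112, 90, 129) = #705a81.

#705a81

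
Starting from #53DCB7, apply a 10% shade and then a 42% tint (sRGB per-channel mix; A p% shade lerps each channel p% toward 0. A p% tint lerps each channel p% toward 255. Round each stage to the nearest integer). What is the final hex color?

#53DCB7 is rgb(83, 220, 183).
Lerp each channel 10% toward 0:
  R: 83 + 0.1×(0−83) = 83 − 8.3 = 74.7 → 75
  G: 220 − 22 = 198 → 198
  B: 183 − 18.3 = 164.7 → 165
After the shade: rgb(75, 198, 165) = #4BC6A5.
Lerp each channel 42% toward 255:
  R: 75 + 0.42×(255−75) = 75 + 75.6 = 150.6 → 151
  G: 198 + 23.94 = 221.94 → 222
  B: 165 + 37.8 = 202.8 → 203
rgb(151, 222, 203) = #97DECB.

#97DECB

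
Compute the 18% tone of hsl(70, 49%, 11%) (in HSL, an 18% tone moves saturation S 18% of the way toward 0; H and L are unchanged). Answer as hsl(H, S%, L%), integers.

S moves 18% from 49 toward 0: 49 − 8.82 = 40.18 → 40.
H and L are unchanged.

hsl(70, 40%, 11%)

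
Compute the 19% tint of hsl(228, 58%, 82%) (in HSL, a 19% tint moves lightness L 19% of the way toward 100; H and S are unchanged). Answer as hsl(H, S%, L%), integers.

L moves 19% from 82 toward 100: 82 + 3.42 = 85.42 → 85.
H and S are unchanged.

hsl(228, 58%, 85%)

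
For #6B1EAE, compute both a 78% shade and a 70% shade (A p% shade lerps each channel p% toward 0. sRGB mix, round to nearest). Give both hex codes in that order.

#6B1EAE is rgb(107, 30, 174).
78% shade:
  R: 107 + 0.78×(0−107) = 107 − 83.46 = 23.54 → 24
  G: 30 − 23.4 = 6.6 → 7
  B: 174 − 135.72 = 38.28 → 38
  → #180726
70% shade:
  R: 107 − 74.9 = 32.1 → 32
  G: 30 − 21 = 9 → 9
  B: 174 + 0.7×(0−174) = 174 − 121.8 = 52.2 → 52
  → #200934

#180726, #200934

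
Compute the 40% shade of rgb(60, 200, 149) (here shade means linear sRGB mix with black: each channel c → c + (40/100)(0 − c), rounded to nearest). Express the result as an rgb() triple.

rgb(36, 120, 89)

A 40% shade moves each channel 40% toward 0:
  R: 60 − 24 = 36 → 36
  G: 200 + 0.4×(0−200) = 200 − 80 = 120 → 120
  B: 149 + 0.4×(0−149) = 149 − 59.6 = 89.4 → 89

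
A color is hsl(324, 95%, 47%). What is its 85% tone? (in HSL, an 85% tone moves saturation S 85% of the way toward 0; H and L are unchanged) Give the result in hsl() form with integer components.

S moves 85% from 95 toward 0: 95 − 80.75 = 14.25 → 14.
H and L are unchanged.

hsl(324, 14%, 47%)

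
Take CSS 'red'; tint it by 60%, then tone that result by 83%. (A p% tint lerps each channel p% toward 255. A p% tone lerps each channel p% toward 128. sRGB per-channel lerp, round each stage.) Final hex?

#968484

CSS red is rgb(255, 0, 0).
A 60% tint moves each channel 60% toward 255:
  R: 255 + 0.6×(255−255) = 255 + 0 = 255 → 255
  G: 0 + 0.6×(255−0) = 0 + 153 = 153 → 153
  B: 0 + 153 = 153 → 153
After the tint: rgb(255, 153, 153) = #FF9999.
Lerp each channel 83% toward 128:
  R: 255 + 0.83×(128−255) = 255 − 105.41 = 149.59 → 150
  G: 153 − 20.75 = 132.25 → 132
  B: 153 − 20.75 = 132.25 → 132
rgb(150, 132, 132) = #968484.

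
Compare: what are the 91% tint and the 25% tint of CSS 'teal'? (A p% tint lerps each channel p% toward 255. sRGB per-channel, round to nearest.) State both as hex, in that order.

CSS teal is rgb(0, 128, 128).
91% tint:
  R: 0 + 232.05 = 232.05 → 232
  G: 128 + 115.57 = 243.57 → 244
  B: 128 + 0.91×(255−128) = 128 + 115.57 = 243.57 → 244
  → #e8f4f4
25% tint:
  R: 0 + 0.25×(255−0) = 0 + 63.75 = 63.75 → 64
  G: 128 + 0.25×(255−128) = 128 + 31.75 = 159.75 → 160
  B: 128 + 31.75 = 159.75 → 160
  → #40a0a0

#e8f4f4, #40a0a0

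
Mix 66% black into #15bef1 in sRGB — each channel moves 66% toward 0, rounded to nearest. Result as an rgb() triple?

rgb(7, 65, 82)

#15bef1 is rgb(21, 190, 241).
A 66% shade moves each channel 66% toward 0:
  R: 21 + 0.66×(0−21) = 21 − 13.86 = 7.14 → 7
  G: 190 + 0.66×(0−190) = 190 − 125.4 = 64.6 → 65
  B: 241 + 0.66×(0−241) = 241 − 159.06 = 81.94 → 82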